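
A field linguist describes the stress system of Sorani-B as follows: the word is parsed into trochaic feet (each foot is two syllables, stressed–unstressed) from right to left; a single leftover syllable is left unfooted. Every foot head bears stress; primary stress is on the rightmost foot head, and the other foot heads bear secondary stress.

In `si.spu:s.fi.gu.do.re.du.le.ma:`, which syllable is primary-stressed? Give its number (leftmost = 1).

Parse right to left into trochaic (ˈσσ) feet: si (ˈspu:s.fi) (ˈgu.do) (ˈre.du) (ˈle.ma:). Syllable 1 is left unfooted.
Foot heads (stressed positions): 2, 4, 6, 8.
End Rule Rightmost: primary stress on the rightmost head = syllable 8.
Primary stress: syllable 8 → si.spu:s.fi.gu.do.re.du.ˈle.ma:.

8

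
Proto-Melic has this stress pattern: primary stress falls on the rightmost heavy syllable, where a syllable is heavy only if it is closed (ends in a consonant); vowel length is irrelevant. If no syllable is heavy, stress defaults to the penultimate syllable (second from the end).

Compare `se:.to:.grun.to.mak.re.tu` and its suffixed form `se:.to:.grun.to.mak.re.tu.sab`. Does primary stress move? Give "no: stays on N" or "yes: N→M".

Base `se:.to:.grun.to.mak.re.tu` (7 syllables):
  Weights: 1 se: L, 2 to: L, 3 grun H, 4 to L, 5 mak H, 6 re L, 7 tu L.
  Heavy syllables in the domain: 3, 5. The rightmost is syllable 5 (mak).
  → primary stress on syllable 5.
Suffixed `se:.to:.grun.to.mak.re.tu.sab` (8 syllables):
  Weights: 1 se: L, 2 to: L, 3 grun H, 4 to L, 5 mak H, 6 re L, 7 tu L, 8 sab H.
  Heavy syllables in the domain: 3, 5, 8. The rightmost is syllable 8 (sab).
  → primary stress on syllable 8.

yes: 5→8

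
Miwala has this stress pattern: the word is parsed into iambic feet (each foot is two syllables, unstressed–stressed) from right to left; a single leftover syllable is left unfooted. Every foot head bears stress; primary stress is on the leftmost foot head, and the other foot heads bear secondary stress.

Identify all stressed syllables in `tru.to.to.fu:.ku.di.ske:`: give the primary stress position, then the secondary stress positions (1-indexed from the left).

Parse right to left into iambic (σˈσ) feet: tru (to.ˈto) (fu:.ˈku) (di.ˈske:). Syllable 1 is left unfooted.
Foot heads (stressed positions): 3, 5, 7.
End Rule Leftmost: primary stress on the leftmost head = syllable 3.
Secondary stress on 5, 7: tru.to.ˈto.fu:.ˌku.di.ˌske:.

primary 3, secondary 5, 7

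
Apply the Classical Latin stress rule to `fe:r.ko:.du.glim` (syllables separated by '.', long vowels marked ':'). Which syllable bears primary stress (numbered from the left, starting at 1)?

2

Classical Latin: stress the penult if heavy (long vowel or closed), else the antepenult.
Weights: 2 ko: H, 3 du L, 4 glim H.
The penult (syllable 3, du) is light, so stress falls on the antepenult (syllable 2, ko:).
Stress on syllable 2: fe:r.ˈko:.du.glim.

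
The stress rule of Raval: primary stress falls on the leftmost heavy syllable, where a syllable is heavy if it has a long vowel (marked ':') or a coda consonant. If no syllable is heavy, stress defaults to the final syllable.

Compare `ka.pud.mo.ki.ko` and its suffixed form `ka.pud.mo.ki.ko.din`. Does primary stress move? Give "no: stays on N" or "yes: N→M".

Base `ka.pud.mo.ki.ko` (5 syllables):
  Weights: 1 ka L, 2 pud H, 3 mo L, 4 ki L, 5 ko L.
  Heavy syllables in the domain: 2. The leftmost is syllable 2 (pud).
  → primary stress on syllable 2.
Suffixed `ka.pud.mo.ki.ko.din` (6 syllables):
  Weights: 1 ka L, 2 pud H, 3 mo L, 4 ki L, 5 ko L, 6 din H.
  Heavy syllables in the domain: 2, 6. The leftmost is syllable 2 (pud).
  → primary stress on syllable 2.

no: stays on 2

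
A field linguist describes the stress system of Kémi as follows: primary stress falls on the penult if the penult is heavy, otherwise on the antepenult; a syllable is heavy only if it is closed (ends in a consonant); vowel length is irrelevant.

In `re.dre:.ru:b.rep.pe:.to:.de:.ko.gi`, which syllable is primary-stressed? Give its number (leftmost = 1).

7

Weights: 7 de: L, 8 ko L, 9 gi L.
The penult (syllable 8, ko) is light, so stress falls on the antepenult (syllable 7, de:).
Primary stress: syllable 7 → re.dre:.ru:b.rep.pe:.to:.ˈde:.ko.gi.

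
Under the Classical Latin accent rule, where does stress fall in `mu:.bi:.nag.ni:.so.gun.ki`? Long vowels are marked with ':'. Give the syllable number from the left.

6

Classical Latin: stress the penult if heavy (long vowel or closed), else the antepenult.
Weights: 5 so L, 6 gun H, 7 ki L.
The penult (syllable 6, gun) is heavy, so it takes stress.
Stress on syllable 6: mu:.bi:.nag.ni:.so.ˈgun.ki.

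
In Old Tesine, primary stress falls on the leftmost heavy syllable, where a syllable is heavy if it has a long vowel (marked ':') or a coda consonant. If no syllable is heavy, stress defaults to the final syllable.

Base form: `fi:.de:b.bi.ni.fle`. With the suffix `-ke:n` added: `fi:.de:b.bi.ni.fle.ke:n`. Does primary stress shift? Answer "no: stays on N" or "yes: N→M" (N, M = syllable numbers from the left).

no: stays on 1

Base `fi:.de:b.bi.ni.fle` (5 syllables):
  Weights: 1 fi: H, 2 de:b H, 3 bi L, 4 ni L, 5 fle L.
  Heavy syllables in the domain: 1, 2. The leftmost is syllable 1 (fi:).
  → primary stress on syllable 1.
Suffixed `fi:.de:b.bi.ni.fle.ke:n` (6 syllables):
  Weights: 1 fi: H, 2 de:b H, 3 bi L, 4 ni L, 5 fle L, 6 ke:n H.
  Heavy syllables in the domain: 1, 2, 6. The leftmost is syllable 1 (fi:).
  → primary stress on syllable 1.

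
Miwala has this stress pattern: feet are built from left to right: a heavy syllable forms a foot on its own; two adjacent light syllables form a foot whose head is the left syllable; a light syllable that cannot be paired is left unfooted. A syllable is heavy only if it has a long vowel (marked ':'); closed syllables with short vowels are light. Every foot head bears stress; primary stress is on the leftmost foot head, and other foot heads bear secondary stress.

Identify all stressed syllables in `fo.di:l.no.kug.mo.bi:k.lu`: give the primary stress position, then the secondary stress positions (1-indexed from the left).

Weights: 1 fo L, 2 di:l H, 3 no L, 4 kug L, 5 mo L, 6 bi:k H, 7 lu L.
Parse left to right (heavy = foot alone; LL = one foot; stranded L unfooted): fo (ˈdi:l) (ˈno.kug) mo (ˈbi:k) lu.
Foot heads: 2, 3, 6.
Primary stress on the leftmost head = syllable 2.
Secondary stress on 3, 6: fo.ˈdi:l.ˌno.kug.mo.ˌbi:k.lu.

primary 2, secondary 3, 6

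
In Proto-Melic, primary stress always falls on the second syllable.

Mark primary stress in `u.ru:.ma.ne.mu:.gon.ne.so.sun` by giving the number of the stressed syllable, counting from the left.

The word has 9 syllables; the second syllable is syllable 2 (ru:).
Primary stress: syllable 2 → u.ˈru:.ma.ne.mu:.gon.ne.so.sun.

2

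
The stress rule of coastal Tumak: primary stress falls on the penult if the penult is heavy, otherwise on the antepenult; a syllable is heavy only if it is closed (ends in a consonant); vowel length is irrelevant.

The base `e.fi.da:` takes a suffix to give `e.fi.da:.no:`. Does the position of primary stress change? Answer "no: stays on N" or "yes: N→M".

yes: 1→2

Base `e.fi.da:` (3 syllables):
  Weights: 1 e L, 2 fi L, 3 da: L.
  The penult (syllable 2, fi) is light, so stress falls on the antepenult (syllable 1, e).
  → primary stress on syllable 1.
Suffixed `e.fi.da:.no:` (4 syllables):
  Weights: 2 fi L, 3 da: L, 4 no: L.
  The penult (syllable 3, da:) is light, so stress falls on the antepenult (syllable 2, fi).
  → primary stress on syllable 2.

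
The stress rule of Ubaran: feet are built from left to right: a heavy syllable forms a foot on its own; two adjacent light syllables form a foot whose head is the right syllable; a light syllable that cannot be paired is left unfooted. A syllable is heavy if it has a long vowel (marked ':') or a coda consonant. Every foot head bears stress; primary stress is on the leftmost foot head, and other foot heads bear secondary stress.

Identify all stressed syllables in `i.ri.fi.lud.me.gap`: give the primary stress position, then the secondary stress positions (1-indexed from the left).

primary 2, secondary 4, 6

Weights: 1 i L, 2 ri L, 3 fi L, 4 lud H, 5 me L, 6 gap H.
Parse left to right (heavy = foot alone; LL = one foot; stranded L unfooted): (i.ˈri) fi (ˈlud) me (ˈgap).
Foot heads: 2, 4, 6.
Primary stress on the leftmost head = syllable 2.
Secondary stress on 4, 6: i.ˈri.fi.ˌlud.me.ˌgap.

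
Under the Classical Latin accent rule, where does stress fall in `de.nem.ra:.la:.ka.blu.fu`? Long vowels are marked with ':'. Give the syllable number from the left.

Classical Latin: stress the penult if heavy (long vowel or closed), else the antepenult.
Weights: 5 ka L, 6 blu L, 7 fu L.
The penult (syllable 6, blu) is light, so stress falls on the antepenult (syllable 5, ka).
Stress on syllable 5: de.nem.ra:.la:.ˈka.blu.fu.

5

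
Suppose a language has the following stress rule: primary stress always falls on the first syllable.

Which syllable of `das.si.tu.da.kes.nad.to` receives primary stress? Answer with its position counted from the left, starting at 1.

The word has 7 syllables; the first syllable is syllable 1 (das).
Primary stress: syllable 1 → ˈdas.si.tu.da.kes.nad.to.

1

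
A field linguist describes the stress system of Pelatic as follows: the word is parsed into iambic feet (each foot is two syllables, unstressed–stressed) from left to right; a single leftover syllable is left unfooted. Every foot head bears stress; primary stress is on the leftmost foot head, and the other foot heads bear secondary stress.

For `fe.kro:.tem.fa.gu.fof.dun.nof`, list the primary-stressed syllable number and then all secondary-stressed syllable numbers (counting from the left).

primary 2, secondary 4, 6, 8

Parse left to right into iambic (σˈσ) feet: (fe.ˈkro:) (tem.ˈfa) (gu.ˈfof) (dun.ˈnof).
Foot heads (stressed positions): 2, 4, 6, 8.
End Rule Leftmost: primary stress on the leftmost head = syllable 2.
Secondary stress on 4, 6, 8: fe.ˈkro:.tem.ˌfa.gu.ˌfof.dun.ˌnof.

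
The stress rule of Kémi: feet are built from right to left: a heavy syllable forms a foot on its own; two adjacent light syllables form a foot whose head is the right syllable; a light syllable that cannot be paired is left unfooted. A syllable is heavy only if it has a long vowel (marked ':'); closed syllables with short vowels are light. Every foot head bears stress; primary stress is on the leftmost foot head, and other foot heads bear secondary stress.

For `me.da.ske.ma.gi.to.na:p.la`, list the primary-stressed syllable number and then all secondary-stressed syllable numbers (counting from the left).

Weights: 1 me L, 2 da L, 3 ske L, 4 ma L, 5 gi L, 6 to L, 7 na:p H, 8 la L.
Parse right to left (heavy = foot alone; LL = one foot; stranded L unfooted): (me.ˈda) (ske.ˈma) (gi.ˈto) (ˈna:p) la.
Foot heads: 2, 4, 6, 7.
Primary stress on the leftmost head = syllable 2.
Secondary stress on 4, 6, 7: me.ˈda.ske.ˌma.gi.ˌto.ˌna:p.la.

primary 2, secondary 4, 6, 7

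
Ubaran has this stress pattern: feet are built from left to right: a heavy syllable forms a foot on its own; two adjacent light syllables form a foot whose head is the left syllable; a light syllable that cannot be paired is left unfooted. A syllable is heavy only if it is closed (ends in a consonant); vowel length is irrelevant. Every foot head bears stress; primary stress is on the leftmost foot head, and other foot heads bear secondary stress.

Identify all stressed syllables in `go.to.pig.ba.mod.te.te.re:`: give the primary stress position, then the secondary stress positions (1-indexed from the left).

Weights: 1 go L, 2 to L, 3 pig H, 4 ba L, 5 mod H, 6 te L, 7 te L, 8 re: L.
Parse left to right (heavy = foot alone; LL = one foot; stranded L unfooted): (ˈgo.to) (ˈpig) ba (ˈmod) (ˈte.te) re:.
Foot heads: 1, 3, 5, 6.
Primary stress on the leftmost head = syllable 1.
Secondary stress on 3, 5, 6: ˈgo.to.ˌpig.ba.ˌmod.ˌte.te.re:.

primary 1, secondary 3, 5, 6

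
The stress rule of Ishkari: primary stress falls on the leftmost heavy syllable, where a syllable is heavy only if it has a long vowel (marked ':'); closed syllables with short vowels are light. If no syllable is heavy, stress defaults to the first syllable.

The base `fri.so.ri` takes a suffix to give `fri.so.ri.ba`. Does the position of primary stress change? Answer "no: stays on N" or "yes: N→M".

Base `fri.so.ri` (3 syllables):
  Weights: 1 fri L, 2 so L, 3 ri L.
  No heavy syllable in the domain; default to the first syllable = syllable 1.
  → primary stress on syllable 1.
Suffixed `fri.so.ri.ba` (4 syllables):
  Weights: 1 fri L, 2 so L, 3 ri L, 4 ba L.
  No heavy syllable in the domain; default to the first syllable = syllable 1.
  → primary stress on syllable 1.

no: stays on 1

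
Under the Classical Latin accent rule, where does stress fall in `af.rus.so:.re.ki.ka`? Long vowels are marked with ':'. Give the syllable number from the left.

4

Classical Latin: stress the penult if heavy (long vowel or closed), else the antepenult.
Weights: 4 re L, 5 ki L, 6 ka L.
The penult (syllable 5, ki) is light, so stress falls on the antepenult (syllable 4, re).
Stress on syllable 4: af.rus.so:.ˈre.ki.ka.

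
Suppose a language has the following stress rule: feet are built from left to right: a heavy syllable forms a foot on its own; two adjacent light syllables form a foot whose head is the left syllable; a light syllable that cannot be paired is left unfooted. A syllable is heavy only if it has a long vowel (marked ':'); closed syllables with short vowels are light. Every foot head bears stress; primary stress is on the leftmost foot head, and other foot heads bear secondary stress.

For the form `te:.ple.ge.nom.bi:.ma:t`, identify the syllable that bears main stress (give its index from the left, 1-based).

Weights: 1 te: H, 2 ple L, 3 ge L, 4 nom L, 5 bi: H, 6 ma:t H.
Parse left to right (heavy = foot alone; LL = one foot; stranded L unfooted): (ˈte:) (ˈple.ge) nom (ˈbi:) (ˈma:t).
Foot heads: 1, 2, 5, 6.
Primary stress on the leftmost head = syllable 1.
Primary stress: syllable 1 → ˈte:.ple.ge.nom.bi:.ma:t.

1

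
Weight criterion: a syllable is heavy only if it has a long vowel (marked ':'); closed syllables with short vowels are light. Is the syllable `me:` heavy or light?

`me:`: long vowel, open (no coda). Long vowel → heavy.

heavy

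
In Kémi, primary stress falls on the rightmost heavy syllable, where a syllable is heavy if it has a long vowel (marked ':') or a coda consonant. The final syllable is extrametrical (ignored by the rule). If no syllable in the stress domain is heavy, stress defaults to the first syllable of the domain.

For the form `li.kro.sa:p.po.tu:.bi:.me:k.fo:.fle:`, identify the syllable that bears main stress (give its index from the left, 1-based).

The final syllable (9, fle:) is extrametrical; the stress domain is syllables 1–8.
Weights: 1 li L, 2 kro L, 3 sa:p H, 4 po L, 5 tu: H, 6 bi: H, 7 me:k H, 8 fo: H.
Heavy syllables in the domain: 3, 5, 6, 7, 8. The rightmost is syllable 8 (fo:).
Primary stress: syllable 8 → li.kro.sa:p.po.tu:.bi:.me:k.ˈfo:.fle:.

8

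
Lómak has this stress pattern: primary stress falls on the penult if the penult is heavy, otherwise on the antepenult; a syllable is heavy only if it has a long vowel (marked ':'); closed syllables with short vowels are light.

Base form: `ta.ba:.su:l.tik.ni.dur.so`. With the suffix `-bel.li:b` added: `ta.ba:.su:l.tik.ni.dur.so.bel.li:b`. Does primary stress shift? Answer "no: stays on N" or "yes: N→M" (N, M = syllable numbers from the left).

Base `ta.ba:.su:l.tik.ni.dur.so` (7 syllables):
  Weights: 5 ni L, 6 dur L, 7 so L.
  The penult (syllable 6, dur) is light, so stress falls on the antepenult (syllable 5, ni).
  → primary stress on syllable 5.
Suffixed `ta.ba:.su:l.tik.ni.dur.so.bel.li:b` (9 syllables):
  Weights: 7 so L, 8 bel L, 9 li:b H.
  The penult (syllable 8, bel) is light, so stress falls on the antepenult (syllable 7, so).
  → primary stress on syllable 7.

yes: 5→7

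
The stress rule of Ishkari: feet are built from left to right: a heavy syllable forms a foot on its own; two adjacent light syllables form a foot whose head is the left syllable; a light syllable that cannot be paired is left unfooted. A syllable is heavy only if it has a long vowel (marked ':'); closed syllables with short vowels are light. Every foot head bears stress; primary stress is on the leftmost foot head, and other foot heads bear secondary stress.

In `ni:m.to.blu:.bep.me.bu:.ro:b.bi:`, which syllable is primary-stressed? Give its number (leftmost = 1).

1

Weights: 1 ni:m H, 2 to L, 3 blu: H, 4 bep L, 5 me L, 6 bu: H, 7 ro:b H, 8 bi: H.
Parse left to right (heavy = foot alone; LL = one foot; stranded L unfooted): (ˈni:m) to (ˈblu:) (ˈbep.me) (ˈbu:) (ˈro:b) (ˈbi:).
Foot heads: 1, 3, 4, 6, 7, 8.
Primary stress on the leftmost head = syllable 1.
Primary stress: syllable 1 → ˈni:m.to.blu:.bep.me.bu:.ro:b.bi:.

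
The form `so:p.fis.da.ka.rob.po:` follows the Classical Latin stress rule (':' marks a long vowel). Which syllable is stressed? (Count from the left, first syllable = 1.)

5

Classical Latin: stress the penult if heavy (long vowel or closed), else the antepenult.
Weights: 4 ka L, 5 rob H, 6 po: H.
The penult (syllable 5, rob) is heavy, so it takes stress.
Stress on syllable 5: so:p.fis.da.ka.ˈrob.po:.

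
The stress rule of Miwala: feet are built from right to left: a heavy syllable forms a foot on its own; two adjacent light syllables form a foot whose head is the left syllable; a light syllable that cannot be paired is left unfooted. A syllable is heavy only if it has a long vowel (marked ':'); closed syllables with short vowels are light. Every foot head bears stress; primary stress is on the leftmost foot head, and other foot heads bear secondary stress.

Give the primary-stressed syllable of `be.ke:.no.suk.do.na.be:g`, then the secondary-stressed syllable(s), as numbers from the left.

Weights: 1 be L, 2 ke: H, 3 no L, 4 suk L, 5 do L, 6 na L, 7 be:g H.
Parse right to left (heavy = foot alone; LL = one foot; stranded L unfooted): be (ˈke:) (ˈno.suk) (ˈdo.na) (ˈbe:g).
Foot heads: 2, 3, 5, 7.
Primary stress on the leftmost head = syllable 2.
Secondary stress on 3, 5, 7: be.ˈke:.ˌno.suk.ˌdo.na.ˌbe:g.

primary 2, secondary 3, 5, 7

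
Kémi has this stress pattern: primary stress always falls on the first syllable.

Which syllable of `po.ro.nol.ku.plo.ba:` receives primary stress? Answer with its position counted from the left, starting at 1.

The word has 6 syllables; the first syllable is syllable 1 (po).
Primary stress: syllable 1 → ˈpo.ro.nol.ku.plo.ba:.

1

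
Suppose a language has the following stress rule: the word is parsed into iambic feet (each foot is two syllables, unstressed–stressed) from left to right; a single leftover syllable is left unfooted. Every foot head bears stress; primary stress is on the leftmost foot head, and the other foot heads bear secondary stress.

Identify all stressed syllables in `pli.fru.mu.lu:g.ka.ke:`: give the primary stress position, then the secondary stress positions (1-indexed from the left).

Parse left to right into iambic (σˈσ) feet: (pli.ˈfru) (mu.ˈlu:g) (ka.ˈke:).
Foot heads (stressed positions): 2, 4, 6.
End Rule Leftmost: primary stress on the leftmost head = syllable 2.
Secondary stress on 4, 6: pli.ˈfru.mu.ˌlu:g.ka.ˌke:.

primary 2, secondary 4, 6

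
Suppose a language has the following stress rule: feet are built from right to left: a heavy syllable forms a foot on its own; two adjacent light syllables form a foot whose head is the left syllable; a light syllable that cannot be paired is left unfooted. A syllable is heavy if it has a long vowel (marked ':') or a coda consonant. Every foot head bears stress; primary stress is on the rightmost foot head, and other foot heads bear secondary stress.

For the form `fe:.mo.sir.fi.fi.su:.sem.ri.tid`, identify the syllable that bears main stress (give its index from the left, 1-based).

Weights: 1 fe: H, 2 mo L, 3 sir H, 4 fi L, 5 fi L, 6 su: H, 7 sem H, 8 ri L, 9 tid H.
Parse right to left (heavy = foot alone; LL = one foot; stranded L unfooted): (ˈfe:) mo (ˈsir) (ˈfi.fi) (ˈsu:) (ˈsem) ri (ˈtid).
Foot heads: 1, 3, 4, 6, 7, 9.
Primary stress on the rightmost head = syllable 9.
Primary stress: syllable 9 → fe:.mo.sir.fi.fi.su:.sem.ri.ˈtid.

9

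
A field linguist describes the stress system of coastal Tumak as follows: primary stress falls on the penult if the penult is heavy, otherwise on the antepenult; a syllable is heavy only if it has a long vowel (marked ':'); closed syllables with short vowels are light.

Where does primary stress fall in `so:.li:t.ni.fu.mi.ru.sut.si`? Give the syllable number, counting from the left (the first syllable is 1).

Weights: 6 ru L, 7 sut L, 8 si L.
The penult (syllable 7, sut) is light, so stress falls on the antepenult (syllable 6, ru).
Primary stress: syllable 6 → so:.li:t.ni.fu.mi.ˈru.sut.si.

6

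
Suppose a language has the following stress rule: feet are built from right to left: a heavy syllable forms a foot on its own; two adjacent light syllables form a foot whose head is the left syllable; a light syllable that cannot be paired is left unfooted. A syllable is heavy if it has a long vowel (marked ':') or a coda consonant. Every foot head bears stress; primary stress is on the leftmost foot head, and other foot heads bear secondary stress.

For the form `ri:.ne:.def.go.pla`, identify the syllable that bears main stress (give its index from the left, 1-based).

1

Weights: 1 ri: H, 2 ne: H, 3 def H, 4 go L, 5 pla L.
Parse right to left (heavy = foot alone; LL = one foot; stranded L unfooted): (ˈri:) (ˈne:) (ˈdef) (ˈgo.pla).
Foot heads: 1, 2, 3, 4.
Primary stress on the leftmost head = syllable 1.
Primary stress: syllable 1 → ˈri:.ne:.def.go.pla.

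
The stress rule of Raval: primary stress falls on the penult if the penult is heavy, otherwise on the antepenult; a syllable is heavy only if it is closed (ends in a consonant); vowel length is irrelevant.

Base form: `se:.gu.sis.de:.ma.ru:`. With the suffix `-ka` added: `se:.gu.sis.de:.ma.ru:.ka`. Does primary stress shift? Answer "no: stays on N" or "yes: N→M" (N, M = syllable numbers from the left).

yes: 4→5

Base `se:.gu.sis.de:.ma.ru:` (6 syllables):
  Weights: 4 de: L, 5 ma L, 6 ru: L.
  The penult (syllable 5, ma) is light, so stress falls on the antepenult (syllable 4, de:).
  → primary stress on syllable 4.
Suffixed `se:.gu.sis.de:.ma.ru:.ka` (7 syllables):
  Weights: 5 ma L, 6 ru: L, 7 ka L.
  The penult (syllable 6, ru:) is light, so stress falls on the antepenult (syllable 5, ma).
  → primary stress on syllable 5.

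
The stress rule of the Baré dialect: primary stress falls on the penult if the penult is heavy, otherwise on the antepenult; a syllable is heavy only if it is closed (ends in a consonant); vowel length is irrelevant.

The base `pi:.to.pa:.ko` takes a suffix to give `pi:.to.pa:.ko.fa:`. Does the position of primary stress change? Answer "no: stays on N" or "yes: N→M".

yes: 2→3

Base `pi:.to.pa:.ko` (4 syllables):
  Weights: 2 to L, 3 pa: L, 4 ko L.
  The penult (syllable 3, pa:) is light, so stress falls on the antepenult (syllable 2, to).
  → primary stress on syllable 2.
Suffixed `pi:.to.pa:.ko.fa:` (5 syllables):
  Weights: 3 pa: L, 4 ko L, 5 fa: L.
  The penult (syllable 4, ko) is light, so stress falls on the antepenult (syllable 3, pa:).
  → primary stress on syllable 3.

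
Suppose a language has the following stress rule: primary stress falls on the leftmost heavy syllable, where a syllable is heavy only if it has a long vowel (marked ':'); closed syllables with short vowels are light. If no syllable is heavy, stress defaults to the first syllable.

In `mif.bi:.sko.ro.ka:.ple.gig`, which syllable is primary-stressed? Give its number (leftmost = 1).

Weights: 1 mif L, 2 bi: H, 3 sko L, 4 ro L, 5 ka: H, 6 ple L, 7 gig L.
Heavy syllables in the domain: 2, 5. The leftmost is syllable 2 (bi:).
Primary stress: syllable 2 → mif.ˈbi:.sko.ro.ka:.ple.gig.

2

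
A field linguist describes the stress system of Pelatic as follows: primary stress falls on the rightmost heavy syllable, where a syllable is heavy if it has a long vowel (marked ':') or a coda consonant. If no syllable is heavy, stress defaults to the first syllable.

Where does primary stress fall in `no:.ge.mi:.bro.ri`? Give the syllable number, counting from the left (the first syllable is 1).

Weights: 1 no: H, 2 ge L, 3 mi: H, 4 bro L, 5 ri L.
Heavy syllables in the domain: 1, 3. The rightmost is syllable 3 (mi:).
Primary stress: syllable 3 → no:.ge.ˈmi:.bro.ri.

3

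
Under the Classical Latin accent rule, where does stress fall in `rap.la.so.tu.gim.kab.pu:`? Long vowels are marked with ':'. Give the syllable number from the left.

6

Classical Latin: stress the penult if heavy (long vowel or closed), else the antepenult.
Weights: 5 gim H, 6 kab H, 7 pu: H.
The penult (syllable 6, kab) is heavy, so it takes stress.
Stress on syllable 6: rap.la.so.tu.gim.ˈkab.pu:.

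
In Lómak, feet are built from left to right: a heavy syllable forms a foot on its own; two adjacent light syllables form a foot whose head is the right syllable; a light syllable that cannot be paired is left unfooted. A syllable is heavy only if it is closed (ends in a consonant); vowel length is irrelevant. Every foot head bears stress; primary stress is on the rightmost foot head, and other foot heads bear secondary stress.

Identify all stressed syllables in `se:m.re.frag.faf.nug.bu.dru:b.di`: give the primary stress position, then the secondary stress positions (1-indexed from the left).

Weights: 1 se:m H, 2 re L, 3 frag H, 4 faf H, 5 nug H, 6 bu L, 7 dru:b H, 8 di L.
Parse left to right (heavy = foot alone; LL = one foot; stranded L unfooted): (ˈse:m) re (ˈfrag) (ˈfaf) (ˈnug) bu (ˈdru:b) di.
Foot heads: 1, 3, 4, 5, 7.
Primary stress on the rightmost head = syllable 7.
Secondary stress on 1, 3, 4, 5: ˌse:m.re.ˌfrag.ˌfaf.ˌnug.bu.ˈdru:b.di.

primary 7, secondary 1, 3, 4, 5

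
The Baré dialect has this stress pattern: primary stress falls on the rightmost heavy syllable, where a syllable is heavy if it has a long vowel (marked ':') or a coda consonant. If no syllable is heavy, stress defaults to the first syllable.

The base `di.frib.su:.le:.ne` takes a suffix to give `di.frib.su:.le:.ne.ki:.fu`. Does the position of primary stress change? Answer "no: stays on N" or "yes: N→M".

yes: 4→6

Base `di.frib.su:.le:.ne` (5 syllables):
  Weights: 1 di L, 2 frib H, 3 su: H, 4 le: H, 5 ne L.
  Heavy syllables in the domain: 2, 3, 4. The rightmost is syllable 4 (le:).
  → primary stress on syllable 4.
Suffixed `di.frib.su:.le:.ne.ki:.fu` (7 syllables):
  Weights: 1 di L, 2 frib H, 3 su: H, 4 le: H, 5 ne L, 6 ki: H, 7 fu L.
  Heavy syllables in the domain: 2, 3, 4, 6. The rightmost is syllable 6 (ki:).
  → primary stress on syllable 6.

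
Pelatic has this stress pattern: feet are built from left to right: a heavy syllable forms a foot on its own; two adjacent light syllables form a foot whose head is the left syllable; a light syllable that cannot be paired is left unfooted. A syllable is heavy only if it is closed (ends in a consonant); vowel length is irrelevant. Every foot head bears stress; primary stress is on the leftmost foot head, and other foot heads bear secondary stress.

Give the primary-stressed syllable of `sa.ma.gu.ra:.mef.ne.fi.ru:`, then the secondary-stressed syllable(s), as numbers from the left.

Weights: 1 sa L, 2 ma L, 3 gu L, 4 ra: L, 5 mef H, 6 ne L, 7 fi L, 8 ru: L.
Parse left to right (heavy = foot alone; LL = one foot; stranded L unfooted): (ˈsa.ma) (ˈgu.ra:) (ˈmef) (ˈne.fi) ru:.
Foot heads: 1, 3, 5, 6.
Primary stress on the leftmost head = syllable 1.
Secondary stress on 3, 5, 6: ˈsa.ma.ˌgu.ra:.ˌmef.ˌne.fi.ru:.

primary 1, secondary 3, 5, 6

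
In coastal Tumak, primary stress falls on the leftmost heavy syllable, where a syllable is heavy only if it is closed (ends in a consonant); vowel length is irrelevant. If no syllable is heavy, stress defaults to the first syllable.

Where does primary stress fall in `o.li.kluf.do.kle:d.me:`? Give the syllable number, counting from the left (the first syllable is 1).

Weights: 1 o L, 2 li L, 3 kluf H, 4 do L, 5 kle:d H, 6 me: L.
Heavy syllables in the domain: 3, 5. The leftmost is syllable 3 (kluf).
Primary stress: syllable 3 → o.li.ˈkluf.do.kle:d.me:.

3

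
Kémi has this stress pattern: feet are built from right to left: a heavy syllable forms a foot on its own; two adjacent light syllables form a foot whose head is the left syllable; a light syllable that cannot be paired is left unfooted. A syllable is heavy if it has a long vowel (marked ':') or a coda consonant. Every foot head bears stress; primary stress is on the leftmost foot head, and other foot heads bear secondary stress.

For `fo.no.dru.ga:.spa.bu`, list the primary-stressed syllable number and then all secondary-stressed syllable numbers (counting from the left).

primary 2, secondary 4, 5

Weights: 1 fo L, 2 no L, 3 dru L, 4 ga: H, 5 spa L, 6 bu L.
Parse right to left (heavy = foot alone; LL = one foot; stranded L unfooted): fo (ˈno.dru) (ˈga:) (ˈspa.bu).
Foot heads: 2, 4, 5.
Primary stress on the leftmost head = syllable 2.
Secondary stress on 4, 5: fo.ˈno.dru.ˌga:.ˌspa.bu.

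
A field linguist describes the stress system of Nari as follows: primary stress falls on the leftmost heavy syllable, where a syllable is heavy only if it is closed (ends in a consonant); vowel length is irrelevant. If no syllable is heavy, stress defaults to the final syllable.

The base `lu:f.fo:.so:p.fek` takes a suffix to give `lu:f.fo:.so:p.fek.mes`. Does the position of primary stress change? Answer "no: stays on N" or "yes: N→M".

no: stays on 1

Base `lu:f.fo:.so:p.fek` (4 syllables):
  Weights: 1 lu:f H, 2 fo: L, 3 so:p H, 4 fek H.
  Heavy syllables in the domain: 1, 3, 4. The leftmost is syllable 1 (lu:f).
  → primary stress on syllable 1.
Suffixed `lu:f.fo:.so:p.fek.mes` (5 syllables):
  Weights: 1 lu:f H, 2 fo: L, 3 so:p H, 4 fek H, 5 mes H.
  Heavy syllables in the domain: 1, 3, 4, 5. The leftmost is syllable 1 (lu:f).
  → primary stress on syllable 1.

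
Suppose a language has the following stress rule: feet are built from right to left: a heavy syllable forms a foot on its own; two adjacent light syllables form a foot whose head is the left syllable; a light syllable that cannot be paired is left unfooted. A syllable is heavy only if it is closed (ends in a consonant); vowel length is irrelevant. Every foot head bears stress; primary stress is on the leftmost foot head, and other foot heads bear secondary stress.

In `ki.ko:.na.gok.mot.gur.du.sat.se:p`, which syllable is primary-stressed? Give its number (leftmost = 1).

Weights: 1 ki L, 2 ko: L, 3 na L, 4 gok H, 5 mot H, 6 gur H, 7 du L, 8 sat H, 9 se:p H.
Parse right to left (heavy = foot alone; LL = one foot; stranded L unfooted): ki (ˈko:.na) (ˈgok) (ˈmot) (ˈgur) du (ˈsat) (ˈse:p).
Foot heads: 2, 4, 5, 6, 8, 9.
Primary stress on the leftmost head = syllable 2.
Primary stress: syllable 2 → ki.ˈko:.na.gok.mot.gur.du.sat.se:p.

2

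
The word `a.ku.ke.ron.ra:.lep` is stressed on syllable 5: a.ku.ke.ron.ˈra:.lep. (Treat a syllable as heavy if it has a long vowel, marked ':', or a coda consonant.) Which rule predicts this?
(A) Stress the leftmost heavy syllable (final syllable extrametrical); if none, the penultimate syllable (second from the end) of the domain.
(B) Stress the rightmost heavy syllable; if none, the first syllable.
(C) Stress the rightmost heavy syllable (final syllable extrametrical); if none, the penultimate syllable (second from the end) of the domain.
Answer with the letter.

C

Rule A → syllable 4 (observed: 5).
Rule B → syllable 6 (observed: 5).
Rule C → syllable 5 ✓.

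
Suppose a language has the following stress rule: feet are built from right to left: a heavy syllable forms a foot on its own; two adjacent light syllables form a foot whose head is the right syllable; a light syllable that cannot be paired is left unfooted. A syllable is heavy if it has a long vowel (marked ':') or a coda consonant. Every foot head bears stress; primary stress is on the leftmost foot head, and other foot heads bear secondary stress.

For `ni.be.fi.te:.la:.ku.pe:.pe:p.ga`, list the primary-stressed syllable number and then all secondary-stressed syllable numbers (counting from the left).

Weights: 1 ni L, 2 be L, 3 fi L, 4 te: H, 5 la: H, 6 ku L, 7 pe: H, 8 pe:p H, 9 ga L.
Parse right to left (heavy = foot alone; LL = one foot; stranded L unfooted): ni (be.ˈfi) (ˈte:) (ˈla:) ku (ˈpe:) (ˈpe:p) ga.
Foot heads: 3, 4, 5, 7, 8.
Primary stress on the leftmost head = syllable 3.
Secondary stress on 4, 5, 7, 8: ni.be.ˈfi.ˌte:.ˌla:.ku.ˌpe:.ˌpe:p.ga.

primary 3, secondary 4, 5, 7, 8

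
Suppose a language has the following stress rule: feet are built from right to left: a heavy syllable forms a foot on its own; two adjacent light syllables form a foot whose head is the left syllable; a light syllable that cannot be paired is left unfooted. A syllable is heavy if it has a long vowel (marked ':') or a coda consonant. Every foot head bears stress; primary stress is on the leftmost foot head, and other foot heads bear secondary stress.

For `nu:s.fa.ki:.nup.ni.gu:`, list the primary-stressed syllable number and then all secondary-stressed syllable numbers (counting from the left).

Weights: 1 nu:s H, 2 fa L, 3 ki: H, 4 nup H, 5 ni L, 6 gu: H.
Parse right to left (heavy = foot alone; LL = one foot; stranded L unfooted): (ˈnu:s) fa (ˈki:) (ˈnup) ni (ˈgu:).
Foot heads: 1, 3, 4, 6.
Primary stress on the leftmost head = syllable 1.
Secondary stress on 3, 4, 6: ˈnu:s.fa.ˌki:.ˌnup.ni.ˌgu:.

primary 1, secondary 3, 4, 6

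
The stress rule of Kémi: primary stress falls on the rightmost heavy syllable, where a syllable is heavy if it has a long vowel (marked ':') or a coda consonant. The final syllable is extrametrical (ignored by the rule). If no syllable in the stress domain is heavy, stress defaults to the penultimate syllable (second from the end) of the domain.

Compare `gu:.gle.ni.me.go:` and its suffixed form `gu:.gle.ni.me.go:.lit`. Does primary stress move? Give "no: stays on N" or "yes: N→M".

Base `gu:.gle.ni.me.go:` (5 syllables):
  The final syllable (5, go:) is extrametrical; the stress domain is syllables 1–4.
  Weights: 1 gu: H, 2 gle L, 3 ni L, 4 me L.
  Heavy syllables in the domain: 1. The rightmost is syllable 1 (gu:).
  → primary stress on syllable 1.
Suffixed `gu:.gle.ni.me.go:.lit` (6 syllables):
  The final syllable (6, lit) is extrametrical; the stress domain is syllables 1–5.
  Weights: 1 gu: H, 2 gle L, 3 ni L, 4 me L, 5 go: H.
  Heavy syllables in the domain: 1, 5. The rightmost is syllable 5 (go:).
  → primary stress on syllable 5.

yes: 1→5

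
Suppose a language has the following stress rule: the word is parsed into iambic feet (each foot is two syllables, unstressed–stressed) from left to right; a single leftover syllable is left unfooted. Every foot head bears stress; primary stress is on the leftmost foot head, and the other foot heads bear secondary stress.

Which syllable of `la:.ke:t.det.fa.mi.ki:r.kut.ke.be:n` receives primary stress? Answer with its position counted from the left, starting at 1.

Parse left to right into iambic (σˈσ) feet: (la:.ˈke:t) (det.ˈfa) (mi.ˈki:r) (kut.ˈke) be:n. Syllable 9 is left unfooted.
Foot heads (stressed positions): 2, 4, 6, 8.
End Rule Leftmost: primary stress on the leftmost head = syllable 2.
Primary stress: syllable 2 → la:.ˈke:t.det.fa.mi.ki:r.kut.ke.be:n.

2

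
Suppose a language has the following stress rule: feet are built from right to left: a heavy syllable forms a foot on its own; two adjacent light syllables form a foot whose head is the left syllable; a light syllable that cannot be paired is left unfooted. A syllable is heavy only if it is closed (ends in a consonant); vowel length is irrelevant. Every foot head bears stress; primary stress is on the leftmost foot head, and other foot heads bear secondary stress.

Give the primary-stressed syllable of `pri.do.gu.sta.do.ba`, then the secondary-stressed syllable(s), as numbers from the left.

primary 1, secondary 3, 5

Weights: 1 pri L, 2 do L, 3 gu L, 4 sta L, 5 do L, 6 ba L.
Parse right to left (heavy = foot alone; LL = one foot; stranded L unfooted): (ˈpri.do) (ˈgu.sta) (ˈdo.ba).
Foot heads: 1, 3, 5.
Primary stress on the leftmost head = syllable 1.
Secondary stress on 3, 5: ˈpri.do.ˌgu.sta.ˌdo.ba.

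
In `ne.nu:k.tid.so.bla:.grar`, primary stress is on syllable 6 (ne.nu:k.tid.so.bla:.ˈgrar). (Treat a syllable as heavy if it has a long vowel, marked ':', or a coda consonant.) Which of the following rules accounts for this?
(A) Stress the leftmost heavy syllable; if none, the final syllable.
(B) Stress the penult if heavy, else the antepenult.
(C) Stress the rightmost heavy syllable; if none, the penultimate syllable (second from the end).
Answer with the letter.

Rule A → syllable 2 (observed: 6).
Rule B → syllable 5 (observed: 6).
Rule C → syllable 6 ✓.

C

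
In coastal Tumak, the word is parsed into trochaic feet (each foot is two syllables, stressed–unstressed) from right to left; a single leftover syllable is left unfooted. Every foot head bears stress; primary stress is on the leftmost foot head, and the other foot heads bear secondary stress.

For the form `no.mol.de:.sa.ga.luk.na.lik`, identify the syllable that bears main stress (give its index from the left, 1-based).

Parse right to left into trochaic (ˈσσ) feet: (ˈno.mol) (ˈde:.sa) (ˈga.luk) (ˈna.lik).
Foot heads (stressed positions): 1, 3, 5, 7.
End Rule Leftmost: primary stress on the leftmost head = syllable 1.
Primary stress: syllable 1 → ˈno.mol.de:.sa.ga.luk.na.lik.

1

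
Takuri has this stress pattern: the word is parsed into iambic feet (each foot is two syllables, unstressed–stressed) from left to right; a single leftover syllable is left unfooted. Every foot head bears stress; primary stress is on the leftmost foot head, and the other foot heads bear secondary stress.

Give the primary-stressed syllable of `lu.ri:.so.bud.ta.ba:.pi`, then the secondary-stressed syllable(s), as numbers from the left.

primary 2, secondary 4, 6

Parse left to right into iambic (σˈσ) feet: (lu.ˈri:) (so.ˈbud) (ta.ˈba:) pi. Syllable 7 is left unfooted.
Foot heads (stressed positions): 2, 4, 6.
End Rule Leftmost: primary stress on the leftmost head = syllable 2.
Secondary stress on 4, 6: lu.ˈri:.so.ˌbud.ta.ˌba:.pi.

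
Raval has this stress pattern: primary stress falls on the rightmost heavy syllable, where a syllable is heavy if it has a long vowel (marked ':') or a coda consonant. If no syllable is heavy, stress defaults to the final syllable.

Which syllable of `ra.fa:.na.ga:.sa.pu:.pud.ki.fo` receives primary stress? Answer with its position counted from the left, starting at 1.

Weights: 1 ra L, 2 fa: H, 3 na L, 4 ga: H, 5 sa L, 6 pu: H, 7 pud H, 8 ki L, 9 fo L.
Heavy syllables in the domain: 2, 4, 6, 7. The rightmost is syllable 7 (pud).
Primary stress: syllable 7 → ra.fa:.na.ga:.sa.pu:.ˈpud.ki.fo.

7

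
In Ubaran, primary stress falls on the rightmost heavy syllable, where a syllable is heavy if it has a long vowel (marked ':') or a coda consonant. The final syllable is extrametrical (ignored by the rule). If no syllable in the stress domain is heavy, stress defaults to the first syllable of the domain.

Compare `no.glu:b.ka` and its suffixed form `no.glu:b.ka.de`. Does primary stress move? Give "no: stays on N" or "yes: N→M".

Base `no.glu:b.ka` (3 syllables):
  The final syllable (3, ka) is extrametrical; the stress domain is syllables 1–2.
  Weights: 1 no L, 2 glu:b H.
  Heavy syllables in the domain: 2. The rightmost is syllable 2 (glu:b).
  → primary stress on syllable 2.
Suffixed `no.glu:b.ka.de` (4 syllables):
  The final syllable (4, de) is extrametrical; the stress domain is syllables 1–3.
  Weights: 1 no L, 2 glu:b H, 3 ka L.
  Heavy syllables in the domain: 2. The rightmost is syllable 2 (glu:b).
  → primary stress on syllable 2.

no: stays on 2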